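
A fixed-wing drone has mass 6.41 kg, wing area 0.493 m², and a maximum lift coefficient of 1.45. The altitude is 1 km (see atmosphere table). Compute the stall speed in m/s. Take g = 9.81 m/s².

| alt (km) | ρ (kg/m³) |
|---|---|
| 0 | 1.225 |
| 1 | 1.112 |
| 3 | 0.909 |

V_stall = 12.6 m/s

At 1 km, from the table: ρ = 1.112 kg/m³.
Stall occurs when L = W at CL,max. W = mg = 6.41 × 9.81 = 62.88 N.
From L = ½ρV²S·CL,max = W: V_stall = √(2W/(ρSCL,max)) = √(2·62.88/(1.112·0.493·1.45))
V_stall = √158.2 = 12.6 m/s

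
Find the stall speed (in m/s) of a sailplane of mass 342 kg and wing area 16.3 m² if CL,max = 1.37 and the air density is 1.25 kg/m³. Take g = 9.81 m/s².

V_stall = 15.5 m/s

At stall, lift equals weight: L = W = m·g = 342 × 9.81 = 3355 N.
V_stall = √(2W/(ρ·S·CL,max)) = √(2 × 3355 / (1.25 × 16.3 × 1.37))
V_stall = √240.4 = 15.5 m/s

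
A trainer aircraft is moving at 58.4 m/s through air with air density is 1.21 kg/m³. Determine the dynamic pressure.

q = 2060 Pa

q = ½ρv² = ½ × 1.21 × 58.4² = 2060 Pa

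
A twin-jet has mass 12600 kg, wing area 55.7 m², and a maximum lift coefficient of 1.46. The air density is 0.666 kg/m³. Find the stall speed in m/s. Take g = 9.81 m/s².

V_stall = 67.6 m/s

At stall, lift equals weight: L = W = m·g = 12600 × 9.81 = 1.236×10^5 N.
V_stall = √(2W/(ρ·S·CL,max)) = √(2 × 1.236×10^5 / (0.666 × 55.7 × 1.46))
V_stall = √4564 = 67.6 m/s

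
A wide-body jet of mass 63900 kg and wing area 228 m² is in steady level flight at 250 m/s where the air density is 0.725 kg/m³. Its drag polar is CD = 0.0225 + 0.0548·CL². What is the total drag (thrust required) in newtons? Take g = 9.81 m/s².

In steady level flight, lift balances weight: W = mg = 63900 × 9.81 = 6.2686×10^5 N.
Dynamic pressure q = 0.5 × 0.725 × 250² = 22660 Pa.
Required CL = L/(qS) = 6.2686×10^5/(22660·228) = 0.1214.
CD = 0.0225 + 0.0548 × 0.1214² = 0.02331.
D = q·S·CD = 22660 × 228 × 0.02331 = 1.204×10^5 N

D = 1.2×10^5 N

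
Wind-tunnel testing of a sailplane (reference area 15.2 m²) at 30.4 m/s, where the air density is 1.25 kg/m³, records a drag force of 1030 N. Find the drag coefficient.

From D = ½ρv²S·CD, rearranging gives CD = 2D/(ρv²S).
CD = 2 × 1030 / (1.25 × 30.4² × 15.2) = 0.117

CD = 0.117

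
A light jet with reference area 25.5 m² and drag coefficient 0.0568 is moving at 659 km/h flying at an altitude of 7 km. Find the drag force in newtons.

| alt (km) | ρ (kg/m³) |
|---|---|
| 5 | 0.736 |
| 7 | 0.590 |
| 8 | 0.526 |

D = 14300 N

At 7 km, from the table: ρ = 0.590 kg/m³.
Convert speed: v = 659 km/h ÷ 3.6 = 183.1 m/s.
D = ½ρv²S·CD = ½ × 0.59 × 183.1² × 25.5 × 0.0568 = 14300 N ≈ 14.3 kN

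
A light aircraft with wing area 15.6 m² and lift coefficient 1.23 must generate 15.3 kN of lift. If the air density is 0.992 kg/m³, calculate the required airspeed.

v = 40.1 m/s

L = ½ρv²S·CL ⇒ v = √(2L/(ρ·S·CL))
v = √(2 × 15300 / (0.992 × 15.6 × 1.23)) = √1608 = 40.1 m/s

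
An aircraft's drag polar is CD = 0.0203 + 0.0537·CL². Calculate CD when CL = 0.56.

CD = 0.0203 + 0.0537 × 0.56² = 0.0203 + 0.01684 = 0.0371

CD = 0.0371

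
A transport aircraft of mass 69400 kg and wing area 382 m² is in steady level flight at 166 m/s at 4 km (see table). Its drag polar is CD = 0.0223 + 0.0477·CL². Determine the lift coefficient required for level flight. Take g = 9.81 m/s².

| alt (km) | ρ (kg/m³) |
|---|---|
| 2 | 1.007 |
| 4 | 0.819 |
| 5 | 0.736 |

CL = 0.158

At 4 km, from the table: ρ = 0.819 kg/m³.
Weight W = mg = 69400 × 9.81 = 6.8081×10^5 N; in level flight L = W.
Dynamic pressure q = 0.5 × 0.819 × 166² = 11280 Pa.
Required CL = L/(qS) = 6.8081×10^5/(11280·382) = 0.1579.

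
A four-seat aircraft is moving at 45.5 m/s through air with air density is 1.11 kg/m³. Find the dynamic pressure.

q = ½ρv² = ½ × 1.11 × 45.5² = 1150 Pa

q = 1150 Pa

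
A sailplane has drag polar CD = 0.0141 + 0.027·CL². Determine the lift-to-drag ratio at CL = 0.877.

CD = 0.0141 + 0.027 × 0.877² = 0.03487
L/D = CL/CD = 0.877 / 0.03487 = 25.2

L/D = 25.2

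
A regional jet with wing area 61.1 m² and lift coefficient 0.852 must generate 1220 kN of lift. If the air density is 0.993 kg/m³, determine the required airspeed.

L = ½ρv²S·CL ⇒ v = √(2L/(ρ·S·CL))
v = √(2 × 1.22×10^6 / (0.993 × 61.1 × 0.852)) = √47200 = 217 m/s

v = 217 m/s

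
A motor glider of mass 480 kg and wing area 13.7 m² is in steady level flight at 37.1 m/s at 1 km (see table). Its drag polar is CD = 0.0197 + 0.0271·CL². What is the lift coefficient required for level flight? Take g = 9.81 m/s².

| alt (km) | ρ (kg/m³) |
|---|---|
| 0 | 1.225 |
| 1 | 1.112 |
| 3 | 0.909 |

At 1 km, from the table: ρ = 1.112 kg/m³.
Weight W = mg = 480 × 9.81 = 4708.8 N; in level flight L = W.
Dynamic pressure q = 0.5 × 1.112 × 37.1² = 765.3 Pa.
CL = 2W/(ρv²S) = 2×4708.8/(1.112×37.1²×13.7) = 0.4491.

CL = 0.449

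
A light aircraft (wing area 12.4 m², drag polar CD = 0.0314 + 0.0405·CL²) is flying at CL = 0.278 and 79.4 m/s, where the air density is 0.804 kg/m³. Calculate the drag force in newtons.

D = 1090 N

CD = 0.0314 + 0.0405 × 0.278² = 0.03453
D = ½ρv²S·CD = ½ × 0.804 × 79.4² × 12.4 × 0.03453 = 1090 N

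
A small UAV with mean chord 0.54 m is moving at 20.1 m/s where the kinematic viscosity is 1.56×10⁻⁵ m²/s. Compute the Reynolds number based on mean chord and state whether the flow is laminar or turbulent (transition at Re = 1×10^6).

Re = 6.96×10^5 (laminar)

Re = v·c/ν = 20.1 × 0.54 / (1.56×10⁻⁵) = 6.96×10^5
Since 6.96×10^5 < 1×10^6, the flow is laminar.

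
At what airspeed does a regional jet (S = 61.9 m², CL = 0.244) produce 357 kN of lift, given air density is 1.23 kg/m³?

L = ½ρv²S·CL ⇒ v = √(2L/(ρ·S·CL))
v = √(2 × 3.57×10^5 / (1.23 × 61.9 × 0.244)) = √38430 = 196 m/s

v = 196 m/s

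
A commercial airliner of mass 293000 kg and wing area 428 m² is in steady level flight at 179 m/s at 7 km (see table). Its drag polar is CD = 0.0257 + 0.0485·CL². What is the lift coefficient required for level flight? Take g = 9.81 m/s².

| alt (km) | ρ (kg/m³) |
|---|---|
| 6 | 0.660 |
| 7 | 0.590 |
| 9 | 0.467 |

CL = 0.711

At 7 km, from the table: ρ = 0.590 kg/m³.
Weight W = mg = 293000 × 9.81 = 2.8743×10^6 N; in level flight L = W.
q = ½ρv² = ½ × 0.59 × 179² = 9452 Pa.
CL = 2W/(ρv²S) = 2×2.8743×10^6/(0.59×179²×428) = 0.7105.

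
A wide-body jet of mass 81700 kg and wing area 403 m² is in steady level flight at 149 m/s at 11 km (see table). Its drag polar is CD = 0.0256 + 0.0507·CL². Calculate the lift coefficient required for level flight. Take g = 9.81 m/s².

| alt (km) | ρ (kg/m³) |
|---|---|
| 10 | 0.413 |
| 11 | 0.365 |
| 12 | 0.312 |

CL = 0.491

At 11 km, from the table: ρ = 0.365 kg/m³.
Weight W = mg = 81700 × 9.81 = 8.0148×10^5 N; in level flight L = W.
Dynamic pressure q = 0.5 × 0.365 × 149² = 4052 Pa.
CL = 2W/(ρv²S) = 2×8.0148×10^5/(0.365×149²×403) = 0.4909.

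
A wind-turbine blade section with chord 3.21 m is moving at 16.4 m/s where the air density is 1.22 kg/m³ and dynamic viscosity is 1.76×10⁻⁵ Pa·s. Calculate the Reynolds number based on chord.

Re = ρ·v·c/μ = 1.22 × 16.4 × 3.21 / (1.76×10⁻⁵) = 3.65×10^6

Re = 3.65×10^6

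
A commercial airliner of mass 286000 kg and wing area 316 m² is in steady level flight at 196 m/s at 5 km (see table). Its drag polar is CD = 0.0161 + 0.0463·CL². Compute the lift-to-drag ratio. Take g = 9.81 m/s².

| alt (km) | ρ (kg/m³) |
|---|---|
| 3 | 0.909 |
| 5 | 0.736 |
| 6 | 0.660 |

L/D = 18.3

At 5 km, from the table: ρ = 0.736 kg/m³.
Weight W = mg = 286000 × 9.81 = 2.8057×10^6 N; in level flight L = W.
Dynamic pressure q = 0.5 × 0.736 × 196² = 14140 Pa.
Required CL = L/(qS) = 2.8057×10^6/(14140·316) = 0.628.
CD = 0.0161 + 0.0463 × 0.628² = 0.03436.
L/D = CL/CD = 0.628 / 0.03436 = 18.3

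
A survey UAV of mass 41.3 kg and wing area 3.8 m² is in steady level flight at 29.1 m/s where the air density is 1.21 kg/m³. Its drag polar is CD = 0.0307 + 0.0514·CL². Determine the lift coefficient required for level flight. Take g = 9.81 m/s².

CL = 0.208

Level flight ⇒ L = W = m·g = 41.3 × 9.81 = 405.15 N.
q = ½ρv² = ½ × 1.21 × 29.1² = 512.3 Pa.
CL = W/(q·S) = 405.15 / (512.3 × 3.8) = 0.2081.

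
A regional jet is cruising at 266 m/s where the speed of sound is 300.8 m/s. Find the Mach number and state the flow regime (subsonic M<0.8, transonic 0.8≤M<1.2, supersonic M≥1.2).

M = 0.884 (transonic)

M = v/a = 266 / 300.8 = 0.884
M = 0.884 → transonic.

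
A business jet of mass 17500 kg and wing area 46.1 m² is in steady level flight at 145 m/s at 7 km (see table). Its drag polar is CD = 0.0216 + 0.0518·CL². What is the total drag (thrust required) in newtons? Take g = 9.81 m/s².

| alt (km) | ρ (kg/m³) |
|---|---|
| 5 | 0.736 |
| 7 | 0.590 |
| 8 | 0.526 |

At 7 km, from the table: ρ = 0.590 kg/m³.
In steady level flight, lift balances weight: W = mg = 17500 × 9.81 = 1.7168×10^5 N.
Dynamic pressure q = 0.5 × 0.59 × 145² = 6202 Pa.
Required CL = L/(qS) = 1.7168×10^5/(6202·46.1) = 0.6004.
CD = 0.0216 + 0.0518 × 0.6004² = 0.04027.
D = q·S·CD = 6202 × 46.1 × 0.04027 = 11520 N

D = 11500 N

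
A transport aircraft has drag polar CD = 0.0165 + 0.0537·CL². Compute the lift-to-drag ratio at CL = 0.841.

CD = 0.0165 + 0.0537 × 0.841² = 0.05448
L/D = CL/CD = 0.841 / 0.05448 = 15.4

L/D = 15.4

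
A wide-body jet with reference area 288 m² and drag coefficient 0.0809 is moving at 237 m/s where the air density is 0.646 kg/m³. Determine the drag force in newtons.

Dynamic pressure q = ½ρv² = ½ × 0.646 × 237² = 18140 Pa.
D = q·S·CD = 18140 × 288 × 0.0809 = 4.23×10^5 N ≈ 423 kN

D = 4.23×10^5 N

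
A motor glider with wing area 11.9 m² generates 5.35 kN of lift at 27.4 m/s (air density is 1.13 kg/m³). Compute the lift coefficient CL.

From L = ½ρv²S·CL, rearranging gives CL = 2L/(ρv²S).
CL = 2 × 5350 / (1.13 × 27.4² × 11.9) = 1.06

CL = 1.06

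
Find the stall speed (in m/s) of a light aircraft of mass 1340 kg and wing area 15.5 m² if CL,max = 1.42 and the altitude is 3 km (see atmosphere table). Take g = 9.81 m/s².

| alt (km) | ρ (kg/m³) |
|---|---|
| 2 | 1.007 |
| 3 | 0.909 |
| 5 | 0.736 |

At 3 km, from the table: ρ = 0.909 kg/m³.
Weight W = mg = 1340 × 9.81 = 13150 N.
From L = ½ρV²S·CL,max = W: V_stall = √(2W/(ρSCL,max)) = √(2·13150/(0.909·15.5·1.42))
V_stall = √1314 = 36.3 m/s

V_stall = 36.3 m/s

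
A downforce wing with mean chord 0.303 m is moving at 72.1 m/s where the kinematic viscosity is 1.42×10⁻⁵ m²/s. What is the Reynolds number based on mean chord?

Re = v·c/ν = 72.1 × 0.303 / (1.42×10⁻⁵) = 1.54×10^6

Re = 1.54×10^6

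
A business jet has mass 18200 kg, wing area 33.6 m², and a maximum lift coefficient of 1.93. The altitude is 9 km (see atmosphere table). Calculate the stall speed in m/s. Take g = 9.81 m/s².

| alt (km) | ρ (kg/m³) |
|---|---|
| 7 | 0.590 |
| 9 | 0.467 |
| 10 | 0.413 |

At 9 km, from the table: ρ = 0.467 kg/m³.
Weight W = mg = 18200 × 9.81 = 1.785×10^5 N.
V_stall = √(2W/(ρ·S·CL,max)) = √(2 × 1.785×10^5 / (0.467 × 33.6 × 1.93))
V_stall = √11790 = 109 m/s

V_stall = 109 m/s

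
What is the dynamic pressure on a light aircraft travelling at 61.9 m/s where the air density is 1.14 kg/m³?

q = ½ρv² = ½ × 1.14 × 61.9² = 2180 Pa

q = 2180 Pa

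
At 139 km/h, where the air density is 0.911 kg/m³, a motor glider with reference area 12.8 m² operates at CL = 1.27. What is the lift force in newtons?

Convert speed: v = 139 km/h ÷ 3.6 = 38.61 m/s.
L = ½ρv²S·CL = ½ × 0.911 × 38.61² × 12.8 × 1.27 = 11000 N ≈ 11 kN

L = 11000 N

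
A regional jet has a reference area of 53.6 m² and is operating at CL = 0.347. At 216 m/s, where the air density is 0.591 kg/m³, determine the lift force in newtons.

Dynamic pressure q = ½ρv² = ½ × 0.591 × 216² = 13790 Pa.
L = q·S·CL = 13790 × 53.6 × 0.347 = 2.56×10^5 N ≈ 256 kN

L = 2.56×10^5 N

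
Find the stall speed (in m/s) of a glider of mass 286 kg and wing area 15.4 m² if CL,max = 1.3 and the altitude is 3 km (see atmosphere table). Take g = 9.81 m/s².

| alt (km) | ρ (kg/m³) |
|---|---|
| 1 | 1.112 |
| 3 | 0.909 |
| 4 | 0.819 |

At 3 km, from the table: ρ = 0.909 kg/m³.
At stall, lift equals weight: L = W = m·g = 286 × 9.81 = 2806 N.
From L = ½ρV²S·CL,max = W: V_stall = √(2W/(ρSCL,max)) = √(2·2806/(0.909·15.4·1.3))
V_stall = √308.3 = 17.6 m/s

V_stall = 17.6 m/s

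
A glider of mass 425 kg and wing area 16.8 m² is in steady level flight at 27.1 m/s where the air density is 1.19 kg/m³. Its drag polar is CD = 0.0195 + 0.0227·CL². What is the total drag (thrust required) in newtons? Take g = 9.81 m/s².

In steady level flight, lift balances weight: W = mg = 425 × 9.81 = 4169.2 N.
Dynamic pressure q = 0.5 × 1.19 × 27.1² = 437 Pa.
CL = W/(q·S) = 4169.2 / (437 × 16.8) = 0.5679.
CD = 0.0195 + 0.0227 × 0.5679² = 0.02682.
D = q·S·CD = 437 × 16.8 × 0.02682 = 196.9 N

D = 197 N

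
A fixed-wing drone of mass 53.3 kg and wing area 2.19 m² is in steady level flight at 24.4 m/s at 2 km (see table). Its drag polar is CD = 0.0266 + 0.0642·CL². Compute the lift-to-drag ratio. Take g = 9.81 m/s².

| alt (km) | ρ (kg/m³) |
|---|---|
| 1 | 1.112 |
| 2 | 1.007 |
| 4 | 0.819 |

At 2 km, from the table: ρ = 1.007 kg/m³.
Level flight ⇒ L = W = m·g = 53.3 × 9.81 = 522.87 N.
q = ½ρv² = ½ × 1.007 × 24.4² = 299.8 Pa.
CL = W/(q·S) = 522.87 / (299.8 × 2.19) = 0.7965.
CD = 0.0266 + 0.0642 × 0.7965² = 0.06733.
L/D = CL/CD = 0.7965 / 0.06733 = 11.8

L/D = 11.8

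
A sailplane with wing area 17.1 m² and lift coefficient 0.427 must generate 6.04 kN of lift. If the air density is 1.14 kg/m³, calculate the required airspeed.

v = 38.1 m/s

L = ½ρv²S·CL ⇒ v = √(2L/(ρ·S·CL))
v = √(2 × 6040 / (1.14 × 17.1 × 0.427)) = √1451 = 38.1 m/s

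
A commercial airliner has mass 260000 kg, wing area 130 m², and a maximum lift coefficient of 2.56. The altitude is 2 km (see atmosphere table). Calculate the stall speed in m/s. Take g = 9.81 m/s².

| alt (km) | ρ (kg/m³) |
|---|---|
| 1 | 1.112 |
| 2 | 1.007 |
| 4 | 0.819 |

At 2 km, from the table: ρ = 1.007 kg/m³.
Stall occurs when L = W at CL,max. W = mg = 260000 × 9.81 = 2.551×10^6 N.
V_stall = √(2W/(ρ·S·CL,max)) = √(2 × 2.551×10^6 / (1.007 × 130 × 2.56))
V_stall = √15220 = 123 m/s

V_stall = 123 m/s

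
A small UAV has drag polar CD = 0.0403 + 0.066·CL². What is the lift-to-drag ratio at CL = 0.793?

CD = 0.0403 + 0.066 × 0.793² = 0.0818
L/D = CL/CD = 0.793 / 0.0818 = 9.69

L/D = 9.69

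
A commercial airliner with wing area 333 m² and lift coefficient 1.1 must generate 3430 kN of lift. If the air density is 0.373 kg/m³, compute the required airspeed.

L = ½ρv²S·CL ⇒ v = √(2L/(ρ·S·CL))
v = √(2 × 3.43×10^6 / (0.373 × 333 × 1.1)) = √50210 = 224 m/s

v = 224 m/s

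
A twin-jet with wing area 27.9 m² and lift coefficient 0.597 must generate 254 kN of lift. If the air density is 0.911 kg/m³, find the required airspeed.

v = 183 m/s

L = ½ρv²S·CL ⇒ v = √(2L/(ρ·S·CL))
v = √(2 × 2.54×10^5 / (0.911 × 27.9 × 0.597)) = √33480 = 183 m/s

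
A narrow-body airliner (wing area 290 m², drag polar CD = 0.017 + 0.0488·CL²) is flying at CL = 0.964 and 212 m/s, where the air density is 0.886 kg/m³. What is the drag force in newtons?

CD = 0.017 + 0.0488 × 0.964² = 0.06235
D = ½ρv²S·CD = ½ × 0.886 × 212² × 290 × 0.06235 = 3.6×10^5 N

D = 3.6×10^5 N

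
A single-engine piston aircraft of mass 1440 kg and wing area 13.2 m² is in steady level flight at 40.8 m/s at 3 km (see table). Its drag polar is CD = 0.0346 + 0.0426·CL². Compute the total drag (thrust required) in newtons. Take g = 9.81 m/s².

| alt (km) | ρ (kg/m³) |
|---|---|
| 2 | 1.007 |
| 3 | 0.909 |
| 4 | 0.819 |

D = 1200 N

At 3 km, from the table: ρ = 0.909 kg/m³.
In steady level flight, lift balances weight: W = mg = 1440 × 9.81 = 14126 N.
Dynamic pressure q = 0.5 × 0.909 × 40.8² = 756.6 Pa.
CL = 2W/(ρv²S) = 2×14126/(0.909×40.8²×13.2) = 1.415.
CD = 0.0346 + 0.0426 × 1.415² = 0.1198.
D = q·S·CD = 756.6 × 13.2 × 0.1198 = 1197 N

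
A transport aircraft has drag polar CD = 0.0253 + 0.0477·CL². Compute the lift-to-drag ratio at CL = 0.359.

CD = 0.0253 + 0.0477 × 0.359² = 0.03145
L/D = CL/CD = 0.359 / 0.03145 = 11.4

L/D = 11.4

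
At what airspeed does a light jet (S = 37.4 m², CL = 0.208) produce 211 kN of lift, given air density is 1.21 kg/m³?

L = ½ρv²S·CL ⇒ v = √(2L/(ρ·S·CL))
v = √(2 × 2.11×10^5 / (1.21 × 37.4 × 0.208)) = √44830 = 212 m/s

v = 212 m/s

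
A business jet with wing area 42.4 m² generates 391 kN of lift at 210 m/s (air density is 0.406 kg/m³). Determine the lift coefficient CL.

From L = ½ρv²S·CL, rearranging gives CL = 2L/(ρv²S).
CL = 2 × 3.91×10^5 / (0.406 × 210² × 42.4) = 1.03

CL = 1.03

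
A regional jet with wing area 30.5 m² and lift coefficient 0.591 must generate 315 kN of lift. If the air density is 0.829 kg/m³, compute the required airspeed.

v = 205 m/s

L = ½ρv²S·CL ⇒ v = √(2L/(ρ·S·CL))
v = √(2 × 3.15×10^5 / (0.829 × 30.5 × 0.591)) = √42160 = 205 m/s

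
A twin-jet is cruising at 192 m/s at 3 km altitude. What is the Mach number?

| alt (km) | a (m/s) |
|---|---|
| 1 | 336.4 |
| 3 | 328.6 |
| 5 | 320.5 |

M = 0.584

At 3 km, from the table: a = 328.6 m/s.
M = v/a = 192 / 328.6 = 0.584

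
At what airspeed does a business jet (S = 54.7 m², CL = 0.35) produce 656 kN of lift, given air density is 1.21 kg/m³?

v = 238 m/s

L = ½ρv²S·CL ⇒ v = √(2L/(ρ·S·CL))
v = √(2 × 6.56×10^5 / (1.21 × 54.7 × 0.35)) = √56640 = 238 m/s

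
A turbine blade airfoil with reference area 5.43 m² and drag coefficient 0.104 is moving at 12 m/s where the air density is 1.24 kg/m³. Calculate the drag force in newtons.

D = 50.4 N

D = ½ρv²S·CD = ½ × 1.24 × 12² × 5.43 × 0.104 = 50.4 N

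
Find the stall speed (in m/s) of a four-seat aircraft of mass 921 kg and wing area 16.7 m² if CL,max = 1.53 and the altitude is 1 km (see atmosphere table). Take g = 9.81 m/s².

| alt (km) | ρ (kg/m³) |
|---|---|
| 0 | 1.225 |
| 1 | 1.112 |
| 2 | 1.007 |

V_stall = 25.2 m/s

At 1 km, from the table: ρ = 1.112 kg/m³.
Weight W = mg = 921 × 9.81 = 9035 N.
V_stall = √(2W/(ρ·S·CL,max)) = √(2 × 9035 / (1.112 × 16.7 × 1.53))
V_stall = √636 = 25.2 m/s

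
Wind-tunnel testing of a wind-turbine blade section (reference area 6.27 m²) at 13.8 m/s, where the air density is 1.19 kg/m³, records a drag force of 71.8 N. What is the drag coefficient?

From D = ½ρv²S·CD, rearranging gives CD = 2D/(ρv²S).
CD = 2 × 71.8 / (1.19 × 13.8² × 6.27) = 0.101

CD = 0.101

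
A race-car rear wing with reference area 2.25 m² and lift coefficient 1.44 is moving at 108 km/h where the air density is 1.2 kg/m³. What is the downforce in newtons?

Convert speed: v = 108 km/h ÷ 3.6 = 30 m/s.
L = ½ρv²S·CL = ½ × 1.2 × 30² × 2.25 × 1.44 = 1750 N

L = 1750 N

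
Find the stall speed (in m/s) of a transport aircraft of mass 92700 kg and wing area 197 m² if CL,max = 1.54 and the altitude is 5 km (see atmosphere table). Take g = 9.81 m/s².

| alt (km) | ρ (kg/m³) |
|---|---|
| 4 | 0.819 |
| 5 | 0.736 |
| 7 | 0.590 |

At 5 km, from the table: ρ = 0.736 kg/m³.
At stall, lift equals weight: L = W = m·g = 92700 × 9.81 = 9.094×10^5 N.
V_stall = √(2W/(ρ·S·CL,max)) = √(2 × 9.094×10^5 / (0.736 × 197 × 1.54))
V_stall = √8145 = 90.3 m/s

V_stall = 90.3 m/s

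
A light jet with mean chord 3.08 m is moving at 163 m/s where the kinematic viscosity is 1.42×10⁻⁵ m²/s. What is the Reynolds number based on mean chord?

Re = v·c/ν = 163 × 3.08 / (1.42×10⁻⁵) = 3.54×10^7

Re = 3.54×10^7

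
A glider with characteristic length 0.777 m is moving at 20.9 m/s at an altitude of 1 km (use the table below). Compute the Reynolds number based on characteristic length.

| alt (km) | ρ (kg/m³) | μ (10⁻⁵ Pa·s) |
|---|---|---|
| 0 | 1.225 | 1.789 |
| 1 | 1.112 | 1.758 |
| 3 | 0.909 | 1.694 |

Re = 1.03×10^6

At 1 km, from the table: ρ = 1.112 kg/m³, μ = 1.758×10⁻⁵ Pa·s.
Re = ρ·v·c/μ = 1.112 × 20.9 × 0.777 / (1.758×10⁻⁵) = 1.03×10^6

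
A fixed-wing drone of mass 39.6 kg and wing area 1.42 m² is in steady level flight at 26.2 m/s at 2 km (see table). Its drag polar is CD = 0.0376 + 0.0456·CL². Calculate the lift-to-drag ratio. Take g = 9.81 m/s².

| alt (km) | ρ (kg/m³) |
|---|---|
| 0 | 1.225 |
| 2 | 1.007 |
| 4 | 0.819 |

At 2 km, from the table: ρ = 1.007 kg/m³.
Level flight ⇒ L = W = m·g = 39.6 × 9.81 = 388.48 N.
Dynamic pressure q = 0.5 × 1.007 × 26.2² = 345.6 Pa.
Required CL = L/(qS) = 388.48/(345.6·1.42) = 0.7915.
CD = 0.0376 + 0.0456 × 0.7915² = 0.06617.
L/D = CL/CD = 0.7915 / 0.06617 = 12

L/D = 12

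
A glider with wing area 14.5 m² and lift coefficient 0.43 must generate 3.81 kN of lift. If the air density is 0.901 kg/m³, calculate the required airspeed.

v = 36.8 m/s

L = ½ρv²S·CL ⇒ v = √(2L/(ρ·S·CL))
v = √(2 × 3810 / (0.901 × 14.5 × 0.43)) = √1356 = 36.8 m/s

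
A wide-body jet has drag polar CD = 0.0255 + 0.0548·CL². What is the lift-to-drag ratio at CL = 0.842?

L/D = 13.1

CD = 0.0255 + 0.0548 × 0.842² = 0.06435
L/D = CL/CD = 0.842 / 0.06435 = 13.1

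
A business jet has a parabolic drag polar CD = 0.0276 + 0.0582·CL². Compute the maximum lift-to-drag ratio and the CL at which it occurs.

(L/D)max = 12.5, at CL = 0.689

For CD = CD0 + K·CL², (L/D)max occurs at CL* = √(CD0/K) and equals 1/(2√(K·CD0)).
(L/D)max = 1/(2√(0.0582 × 0.0276)) = 1/(2 × 0.04008) = 12.5
CL* = √(0.0276/0.0582) = 0.689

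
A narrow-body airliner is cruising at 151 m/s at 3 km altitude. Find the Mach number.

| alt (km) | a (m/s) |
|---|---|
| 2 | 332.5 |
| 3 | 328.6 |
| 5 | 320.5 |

At 3 km, from the table: a = 328.6 m/s.
M = v/a = 151 / 328.6 = 0.46

M = 0.46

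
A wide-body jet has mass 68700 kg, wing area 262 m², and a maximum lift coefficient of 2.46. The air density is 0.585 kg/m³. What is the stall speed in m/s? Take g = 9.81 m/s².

Stall occurs when L = W at CL,max. W = mg = 68700 × 9.81 = 6.739×10^5 N.
From L = ½ρV²S·CL,max = W: V_stall = √(2W/(ρSCL,max)) = √(2·6.739×10^5/(0.585·262·2.46))
V_stall = √3575 = 59.8 m/s

V_stall = 59.8 m/s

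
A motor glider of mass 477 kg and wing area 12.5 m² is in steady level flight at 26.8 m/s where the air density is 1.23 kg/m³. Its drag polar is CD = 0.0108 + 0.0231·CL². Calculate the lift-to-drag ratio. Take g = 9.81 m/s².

In steady level flight, lift balances weight: W = mg = 477 × 9.81 = 4679.4 N.
q = ½ρv² = ½ × 1.23 × 26.8² = 441.7 Pa.
CL = 2W/(ρv²S) = 2×4679.4/(1.23×26.8²×12.5) = 0.8475.
CD = 0.0108 + 0.0231 × 0.8475² = 0.02739.
L/D = CL/CD = 0.8475 / 0.02739 = 30.9

L/D = 30.9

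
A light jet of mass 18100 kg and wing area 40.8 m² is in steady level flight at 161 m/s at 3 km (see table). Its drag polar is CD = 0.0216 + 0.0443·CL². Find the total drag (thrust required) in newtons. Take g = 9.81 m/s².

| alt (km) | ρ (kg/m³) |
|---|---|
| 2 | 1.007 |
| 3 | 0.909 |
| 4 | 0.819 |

At 3 km, from the table: ρ = 0.909 kg/m³.
In steady level flight, lift balances weight: W = mg = 18100 × 9.81 = 1.7756×10^5 N.
q = ½ρv² = ½ × 0.909 × 161² = 11780 Pa.
CL = W/(q·S) = 1.7756×10^5 / (11780 × 40.8) = 0.3694.
CD = 0.0216 + 0.0443 × 0.3694² = 0.02765.
D = q·S·CD = 11780 × 40.8 × 0.02765 = 13290 N

D = 13300 N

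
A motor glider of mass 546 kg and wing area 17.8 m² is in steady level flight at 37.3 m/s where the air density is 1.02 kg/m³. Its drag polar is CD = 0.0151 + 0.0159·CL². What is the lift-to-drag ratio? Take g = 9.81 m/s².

L/D = 23.6

In steady level flight, lift balances weight: W = mg = 546 × 9.81 = 5356.3 N.
Dynamic pressure q = 0.5 × 1.02 × 37.3² = 709.6 Pa.
CL = 2W/(ρv²S) = 2×5356.3/(1.02×37.3²×17.8) = 0.4241.
CD = 0.0151 + 0.0159 × 0.4241² = 0.01796.
L/D = CL/CD = 0.4241 / 0.01796 = 23.6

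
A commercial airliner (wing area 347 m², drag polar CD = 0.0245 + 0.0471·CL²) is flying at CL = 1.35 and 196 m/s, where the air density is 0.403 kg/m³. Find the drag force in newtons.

CD = 0.0245 + 0.0471 × 1.35² = 0.1103
D = ½ρv²S·CD = ½ × 0.403 × 196² × 347 × 0.1103 = 2.96×10^5 N

D = 2.96×10^5 N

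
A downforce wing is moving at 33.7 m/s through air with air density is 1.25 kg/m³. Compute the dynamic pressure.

q = ½ρv² = ½ × 1.25 × 33.7² = 710 Pa

q = 710 Pa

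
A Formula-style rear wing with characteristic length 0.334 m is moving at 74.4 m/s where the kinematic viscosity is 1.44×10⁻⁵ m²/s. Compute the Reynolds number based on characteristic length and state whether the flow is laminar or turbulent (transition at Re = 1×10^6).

Re = v·c/ν = 74.4 × 0.334 / (1.44×10⁻⁵) = 1.73×10^6
Since 1.73×10^6 > 1×10^6, the flow is turbulent.

Re = 1.73×10^6 (turbulent)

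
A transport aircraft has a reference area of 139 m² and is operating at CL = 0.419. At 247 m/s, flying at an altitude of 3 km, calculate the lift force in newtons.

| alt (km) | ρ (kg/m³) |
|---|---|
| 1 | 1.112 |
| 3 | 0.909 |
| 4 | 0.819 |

At 3 km, from the table: ρ = 0.909 kg/m³.
Dynamic pressure q = ½ρv² = ½ × 0.909 × 247² = 27730 Pa.
L = q·S·CL = 27730 × 139 × 0.419 = 1.61×10^6 N ≈ 1610 kN

L = 1.61×10^6 N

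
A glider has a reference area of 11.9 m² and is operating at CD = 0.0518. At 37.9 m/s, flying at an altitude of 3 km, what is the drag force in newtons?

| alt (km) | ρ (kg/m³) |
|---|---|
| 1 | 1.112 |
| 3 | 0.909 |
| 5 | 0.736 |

D = 402 N

At 3 km, from the table: ρ = 0.909 kg/m³.
D = ½ρv²S·CD = ½ × 0.909 × 37.9² × 11.9 × 0.0518 = 402 N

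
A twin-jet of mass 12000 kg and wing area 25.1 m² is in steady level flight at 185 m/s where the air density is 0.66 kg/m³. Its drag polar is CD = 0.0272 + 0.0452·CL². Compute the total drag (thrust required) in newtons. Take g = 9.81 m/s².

D = 9920 N

Level flight ⇒ L = W = m·g = 12000 × 9.81 = 1.1772×10^5 N.
q = ½ρv² = ½ × 0.66 × 185² = 11290 Pa.
CL = W/(q·S) = 1.1772×10^5 / (11290 × 25.1) = 0.4153.
CD = 0.0272 + 0.0452 × 0.4153² = 0.03499.
D = q·S·CD = 11290 × 25.1 × 0.03499 = 9920 N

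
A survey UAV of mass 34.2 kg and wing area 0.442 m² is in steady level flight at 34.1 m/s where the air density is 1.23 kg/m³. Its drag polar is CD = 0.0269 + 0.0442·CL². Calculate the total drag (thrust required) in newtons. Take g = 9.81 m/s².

Level flight ⇒ L = W = m·g = 34.2 × 9.81 = 335.5 N.
q = ½ρv² = ½ × 1.23 × 34.1² = 715.1 Pa.
CL = 2W/(ρv²S) = 2×335.5/(1.23×34.1²×0.442) = 1.061.
CD = 0.0269 + 0.0442 × 1.061² = 0.0767.
D = q·S·CD = 715.1 × 0.442 × 0.0767 = 24.24 N

D = 24.2 N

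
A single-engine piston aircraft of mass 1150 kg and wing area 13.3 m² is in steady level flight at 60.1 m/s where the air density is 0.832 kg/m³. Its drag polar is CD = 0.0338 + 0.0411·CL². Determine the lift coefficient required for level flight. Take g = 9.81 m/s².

CL = 0.565

Weight W = mg = 1150 × 9.81 = 11282 N; in level flight L = W.
q = ½ρv² = ½ × 0.832 × 60.1² = 1503 Pa.
CL = W/(q·S) = 11282 / (1503 × 13.3) = 0.5645.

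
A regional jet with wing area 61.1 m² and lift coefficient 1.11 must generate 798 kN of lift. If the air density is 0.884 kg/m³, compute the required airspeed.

v = 163 m/s

L = ½ρv²S·CL ⇒ v = √(2L/(ρ·S·CL))
v = √(2 × 7.98×10^5 / (0.884 × 61.1 × 1.11)) = √26620 = 163 m/s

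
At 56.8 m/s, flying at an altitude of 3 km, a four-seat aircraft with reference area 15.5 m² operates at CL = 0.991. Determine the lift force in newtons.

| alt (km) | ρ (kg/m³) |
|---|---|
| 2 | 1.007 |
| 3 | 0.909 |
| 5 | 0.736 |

At 3 km, from the table: ρ = 0.909 kg/m³.
L = ½ρv²S·CL = ½ × 0.909 × 56.8² × 15.5 × 0.991 = 22500 N ≈ 22.5 kN

L = 22500 N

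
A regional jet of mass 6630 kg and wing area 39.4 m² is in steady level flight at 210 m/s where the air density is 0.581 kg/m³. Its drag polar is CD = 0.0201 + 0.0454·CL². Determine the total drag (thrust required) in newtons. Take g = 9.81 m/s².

D = 10500 N

In steady level flight, lift balances weight: W = mg = 6630 × 9.81 = 65040 N.
Dynamic pressure q = 0.5 × 0.581 × 210² = 12810 Pa.
CL = W/(q·S) = 65040 / (12810 × 39.4) = 0.1289.
CD = 0.0201 + 0.0454 × 0.1289² = 0.02085.
D = q·S·CD = 12810 × 39.4 × 0.02085 = 10530 N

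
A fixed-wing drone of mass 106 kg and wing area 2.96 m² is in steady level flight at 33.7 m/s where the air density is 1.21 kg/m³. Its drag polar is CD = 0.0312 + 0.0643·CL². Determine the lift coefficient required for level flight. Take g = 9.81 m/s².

CL = 0.511

In steady level flight, lift balances weight: W = mg = 106 × 9.81 = 1039.9 N.
Dynamic pressure q = 0.5 × 1.21 × 33.7² = 687.1 Pa.
CL = W/(q·S) = 1039.9 / (687.1 × 2.96) = 0.5113.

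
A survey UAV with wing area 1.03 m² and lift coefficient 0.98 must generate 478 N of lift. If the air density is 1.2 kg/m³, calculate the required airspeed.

v = 28.1 m/s

L = ½ρv²S·CL ⇒ v = √(2L/(ρ·S·CL))
v = √(2 × 478 / (1.2 × 1.03 × 0.98)) = √789.2 = 28.1 m/s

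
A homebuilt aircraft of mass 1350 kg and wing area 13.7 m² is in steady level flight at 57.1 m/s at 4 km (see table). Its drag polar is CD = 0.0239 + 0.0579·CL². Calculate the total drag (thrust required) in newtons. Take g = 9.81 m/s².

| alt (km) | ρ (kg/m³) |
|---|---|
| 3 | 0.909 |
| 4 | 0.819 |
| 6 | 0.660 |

D = 992 N

At 4 km, from the table: ρ = 0.819 kg/m³.
Weight W = mg = 1350 × 9.81 = 13244 N; in level flight L = W.
Dynamic pressure q = 0.5 × 0.819 × 57.1² = 1335 Pa.
CL = 2W/(ρv²S) = 2×13244/(0.819×57.1²×13.7) = 0.724.
CD = 0.0239 + 0.0579 × 0.724² = 0.05425.
D = q·S·CD = 1335 × 13.7 × 0.05425 = 992.3 N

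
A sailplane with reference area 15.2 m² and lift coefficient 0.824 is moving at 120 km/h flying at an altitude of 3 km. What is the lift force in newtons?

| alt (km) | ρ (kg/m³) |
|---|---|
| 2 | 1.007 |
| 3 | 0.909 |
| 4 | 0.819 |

L = 6330 N

At 3 km, from the table: ρ = 0.909 kg/m³.
Convert speed: v = 120 km/h ÷ 3.6 = 33.33 m/s.
Dynamic pressure q = ½ρv² = ½ × 0.909 × 33.33² = 505 Pa.
L = q·S·CL = 505 × 15.2 × 0.824 = 6330 N ≈ 6.33 kN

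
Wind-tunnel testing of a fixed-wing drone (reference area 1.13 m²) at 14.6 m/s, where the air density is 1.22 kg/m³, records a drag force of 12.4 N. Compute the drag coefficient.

From D = ½ρv²S·CD, rearranging gives CD = 2D/(ρv²S).
CD = 2 × 12.4 / (1.22 × 14.6² × 1.13) = 0.0844

CD = 0.0844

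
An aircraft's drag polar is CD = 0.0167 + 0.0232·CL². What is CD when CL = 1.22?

CD = 0.0512

CD = 0.0167 + 0.0232 × 1.22² = 0.0167 + 0.03453 = 0.0512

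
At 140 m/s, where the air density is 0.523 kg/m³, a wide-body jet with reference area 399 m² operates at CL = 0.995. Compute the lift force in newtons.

L = 2.03×10^6 N

L = ½ρv²S·CL = ½ × 0.523 × 140² × 399 × 0.995 = 2.03×10^6 N ≈ 2030 kN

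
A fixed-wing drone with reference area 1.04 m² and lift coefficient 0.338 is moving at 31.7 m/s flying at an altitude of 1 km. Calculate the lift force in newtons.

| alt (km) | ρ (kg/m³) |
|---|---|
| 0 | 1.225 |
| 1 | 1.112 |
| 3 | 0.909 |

L = 196 N

At 1 km, from the table: ρ = 1.112 kg/m³.
L = ½ρv²S·CL = ½ × 1.112 × 31.7² × 1.04 × 0.338 = 196 N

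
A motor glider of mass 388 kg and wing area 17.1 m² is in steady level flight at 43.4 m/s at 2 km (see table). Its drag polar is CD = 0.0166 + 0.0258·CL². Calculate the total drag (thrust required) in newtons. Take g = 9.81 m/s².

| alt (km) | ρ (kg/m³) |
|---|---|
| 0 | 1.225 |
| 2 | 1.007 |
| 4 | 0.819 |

D = 292 N

At 2 km, from the table: ρ = 1.007 kg/m³.
Level flight ⇒ L = W = m·g = 388 × 9.81 = 3806.3 N.
Dynamic pressure q = 0.5 × 1.007 × 43.4² = 948.4 Pa.
Required CL = L/(qS) = 3806.3/(948.4·17.1) = 0.2347.
CD = 0.0166 + 0.0258 × 0.2347² = 0.01802.
D = q·S·CD = 948.4 × 17.1 × 0.01802 = 292.3 N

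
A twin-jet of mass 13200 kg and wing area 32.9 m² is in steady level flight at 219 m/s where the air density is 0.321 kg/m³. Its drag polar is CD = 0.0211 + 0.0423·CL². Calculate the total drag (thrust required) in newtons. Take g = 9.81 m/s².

D = 8140 N

Weight W = mg = 13200 × 9.81 = 1.2949×10^5 N; in level flight L = W.
q = ½ρv² = ½ × 0.321 × 219² = 7698 Pa.
CL = 2W/(ρv²S) = 2×1.2949×10^5/(0.321×219²×32.9) = 0.5113.
CD = 0.0211 + 0.0423 × 0.5113² = 0.03216.
D = q·S·CD = 7698 × 32.9 × 0.03216 = 8144 N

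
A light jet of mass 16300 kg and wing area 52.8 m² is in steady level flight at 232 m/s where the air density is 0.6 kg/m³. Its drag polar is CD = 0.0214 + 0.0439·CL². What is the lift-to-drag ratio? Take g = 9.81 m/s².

L/D = 8.17

In steady level flight, lift balances weight: W = mg = 16300 × 9.81 = 1.599×10^5 N.
q = ½ρv² = ½ × 0.6 × 232² = 16150 Pa.
CL = W/(q·S) = 1.599×10^5 / (16150 × 52.8) = 0.1876.
CD = 0.0214 + 0.0439 × 0.1876² = 0.02294.
L/D = CL/CD = 0.1876 / 0.02294 = 8.17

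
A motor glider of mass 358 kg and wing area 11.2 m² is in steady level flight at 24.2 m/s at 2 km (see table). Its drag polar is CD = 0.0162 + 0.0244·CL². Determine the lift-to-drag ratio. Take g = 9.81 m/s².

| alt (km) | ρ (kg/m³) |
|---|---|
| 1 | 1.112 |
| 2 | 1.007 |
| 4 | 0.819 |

L/D = 24.3

At 2 km, from the table: ρ = 1.007 kg/m³.
Weight W = mg = 358 × 9.81 = 3512 N; in level flight L = W.
Dynamic pressure q = 0.5 × 1.007 × 24.2² = 294.9 Pa.
CL = W/(q·S) = 3512 / (294.9 × 11.2) = 1.063.
CD = 0.0162 + 0.0244 × 1.063² = 0.04379.
L/D = CL/CD = 1.063 / 0.04379 = 24.3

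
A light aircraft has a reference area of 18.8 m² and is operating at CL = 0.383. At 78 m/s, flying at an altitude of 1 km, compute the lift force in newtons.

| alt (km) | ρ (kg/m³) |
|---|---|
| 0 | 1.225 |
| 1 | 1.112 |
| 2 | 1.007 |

L = 24400 N

At 1 km, from the table: ρ = 1.112 kg/m³.
L = ½ρv²S·CL = ½ × 1.112 × 78² × 18.8 × 0.383 = 24400 N ≈ 24.4 kN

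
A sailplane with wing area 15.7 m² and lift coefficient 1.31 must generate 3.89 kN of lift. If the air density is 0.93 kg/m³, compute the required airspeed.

L = ½ρv²S·CL ⇒ v = √(2L/(ρ·S·CL))
v = √(2 × 3890 / (0.93 × 15.7 × 1.31)) = √406.7 = 20.2 m/s

v = 20.2 m/s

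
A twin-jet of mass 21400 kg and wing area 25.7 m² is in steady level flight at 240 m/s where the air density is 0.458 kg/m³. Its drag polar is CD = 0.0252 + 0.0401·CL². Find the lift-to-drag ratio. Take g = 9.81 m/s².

L/D = 15.3

In steady level flight, lift balances weight: W = mg = 21400 × 9.81 = 2.0993×10^5 N.
Dynamic pressure q = 0.5 × 0.458 × 240² = 13190 Pa.
CL = W/(q·S) = 2.0993×10^5 / (13190 × 25.7) = 0.6193.
CD = 0.0252 + 0.0401 × 0.6193² = 0.04058.
L/D = CL/CD = 0.6193 / 0.04058 = 15.3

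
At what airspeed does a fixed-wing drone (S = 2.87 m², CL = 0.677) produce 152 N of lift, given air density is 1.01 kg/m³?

L = ½ρv²S·CL ⇒ v = √(2L/(ρ·S·CL))
v = √(2 × 152 / (1.01 × 2.87 × 0.677)) = √154.9 = 12.4 m/s

v = 12.4 m/s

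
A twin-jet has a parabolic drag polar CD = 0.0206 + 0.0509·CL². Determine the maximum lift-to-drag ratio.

(L/D)max = 15.4

For CD = CD0 + K·CL², (L/D)max occurs at CL* = √(CD0/K) and equals 1/(2√(K·CD0)).
(L/D)max = 1/(2√(0.0509 × 0.0206)) = 1/(2 × 0.03238) = 15.4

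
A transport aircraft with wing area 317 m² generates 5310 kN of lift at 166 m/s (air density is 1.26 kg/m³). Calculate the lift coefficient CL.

From L = ½ρv²S·CL, rearranging gives CL = 2L/(ρv²S).
CL = 2 × 5.31×10^6 / (1.26 × 166² × 317) = 0.965

CL = 0.965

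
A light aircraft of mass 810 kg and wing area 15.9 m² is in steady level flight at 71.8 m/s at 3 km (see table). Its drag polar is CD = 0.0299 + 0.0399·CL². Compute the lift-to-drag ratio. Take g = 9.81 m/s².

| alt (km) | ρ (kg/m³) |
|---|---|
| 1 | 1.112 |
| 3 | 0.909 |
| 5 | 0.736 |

L/D = 6.73

At 3 km, from the table: ρ = 0.909 kg/m³.
Weight W = mg = 810 × 9.81 = 7946.1 N; in level flight L = W.
q = ½ρv² = ½ × 0.909 × 71.8² = 2343 Pa.
CL = W/(q·S) = 7946.1 / (2343 × 15.9) = 0.2133.
CD = 0.0299 + 0.0399 × 0.2133² = 0.03172.
L/D = CL/CD = 0.2133 / 0.03172 = 6.73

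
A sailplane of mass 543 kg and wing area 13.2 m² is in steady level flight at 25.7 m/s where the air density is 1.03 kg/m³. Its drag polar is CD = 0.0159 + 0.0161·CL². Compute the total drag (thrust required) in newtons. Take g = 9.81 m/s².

Level flight ⇒ L = W = m·g = 543 × 9.81 = 5326.8 N.
Dynamic pressure q = 0.5 × 1.03 × 25.7² = 340.2 Pa.
Required CL = L/(qS) = 5326.8/(340.2·13.2) = 1.186.
CD = 0.0159 + 0.0161 × 1.186² = 0.03856.
D = q·S·CD = 340.2 × 13.2 × 0.03856 = 173.1 N

D = 173 N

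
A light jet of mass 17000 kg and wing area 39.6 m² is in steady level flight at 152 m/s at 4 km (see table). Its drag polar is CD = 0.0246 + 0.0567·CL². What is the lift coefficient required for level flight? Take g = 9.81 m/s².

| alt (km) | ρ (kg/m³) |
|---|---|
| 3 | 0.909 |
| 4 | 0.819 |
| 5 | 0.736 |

CL = 0.445

At 4 km, from the table: ρ = 0.819 kg/m³.
In steady level flight, lift balances weight: W = mg = 17000 × 9.81 = 1.6677×10^5 N.
q = ½ρv² = ½ × 0.819 × 152² = 9461 Pa.
CL = 2W/(ρv²S) = 2×1.6677×10^5/(0.819×152²×39.6) = 0.4451.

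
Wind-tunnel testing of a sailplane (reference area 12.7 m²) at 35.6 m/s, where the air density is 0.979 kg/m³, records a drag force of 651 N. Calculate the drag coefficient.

From D = ½ρv²S·CD, rearranging gives CD = 2D/(ρv²S).
CD = 2 × 651 / (0.979 × 35.6² × 12.7) = 0.0826

CD = 0.0826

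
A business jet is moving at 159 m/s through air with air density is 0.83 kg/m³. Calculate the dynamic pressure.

q = 10500 Pa

q = ½ρv² = ½ × 0.83 × 159² = 10500 Pa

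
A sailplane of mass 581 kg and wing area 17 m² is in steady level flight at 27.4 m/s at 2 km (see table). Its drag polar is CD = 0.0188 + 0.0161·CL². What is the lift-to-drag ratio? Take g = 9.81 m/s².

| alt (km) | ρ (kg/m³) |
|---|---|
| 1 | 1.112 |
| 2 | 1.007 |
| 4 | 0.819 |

At 2 km, from the table: ρ = 1.007 kg/m³.
Weight W = mg = 581 × 9.81 = 5699.6 N; in level flight L = W.
q = ½ρv² = ½ × 1.007 × 27.4² = 378 Pa.
CL = W/(q·S) = 5699.6 / (378 × 17) = 0.8869.
CD = 0.0188 + 0.0161 × 0.8869² = 0.03147.
L/D = CL/CD = 0.8869 / 0.03147 = 28.2

L/D = 28.2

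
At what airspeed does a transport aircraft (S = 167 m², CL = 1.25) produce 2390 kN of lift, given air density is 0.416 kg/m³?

L = ½ρv²S·CL ⇒ v = √(2L/(ρ·S·CL))
v = √(2 × 2.39×10^6 / (0.416 × 167 × 1.25)) = √55040 = 235 m/s

v = 235 m/s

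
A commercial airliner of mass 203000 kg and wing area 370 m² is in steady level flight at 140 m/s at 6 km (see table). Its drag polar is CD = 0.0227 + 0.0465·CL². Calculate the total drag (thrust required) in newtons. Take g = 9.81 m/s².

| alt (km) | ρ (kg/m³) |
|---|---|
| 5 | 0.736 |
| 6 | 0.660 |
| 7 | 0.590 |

At 6 km, from the table: ρ = 0.660 kg/m³.
Weight W = mg = 203000 × 9.81 = 1.9914×10^6 N; in level flight L = W.
Dynamic pressure q = 0.5 × 0.66 × 140² = 6468 Pa.
CL = 2W/(ρv²S) = 2×1.9914×10^6/(0.66×140²×370) = 0.8321.
CD = 0.0227 + 0.0465 × 0.8321² = 0.0549.
D = q·S·CD = 6468 × 370 × 0.0549 = 1.314×10^5 N

D = 1.31×10^5 N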